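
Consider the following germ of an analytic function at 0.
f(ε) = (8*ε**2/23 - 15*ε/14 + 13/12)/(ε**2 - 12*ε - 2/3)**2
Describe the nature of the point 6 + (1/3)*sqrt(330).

The denominator factor ε**2 - 12*ε - 2/3 vanishes at 6 + (1/3)*sqrt(330) and appears to the power 2; the numerator there equals 12835/644 + (333/322)*sqrt(330), nonzero, and no other factor vanishes.
Hence a pole whose order is the multiplicity, 2.

The point is a pole of order 2.


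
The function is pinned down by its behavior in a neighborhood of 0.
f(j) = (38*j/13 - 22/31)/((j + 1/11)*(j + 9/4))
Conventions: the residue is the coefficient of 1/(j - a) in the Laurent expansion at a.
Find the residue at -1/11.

The residue is -17296/38285.

At the order-1 pole -1/11 set g(j) = (j - (-1/11))*f(j) = (38*j/13 - 22/31)/(j + 9/4).
Simple pole: residue = g(a) at a = -1/11, which is -17296/38285.


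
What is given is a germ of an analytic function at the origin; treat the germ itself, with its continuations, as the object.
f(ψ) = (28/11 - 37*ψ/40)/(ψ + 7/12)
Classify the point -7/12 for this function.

The denominator factor ψ + 7/12 vanishes at -7/12 and appears to the power 1; the numerator there equals 16289/5280, nonzero, and no other factor vanishes.
Hence a pole whose order is the multiplicity, 1.

The point is a pole of order 1.


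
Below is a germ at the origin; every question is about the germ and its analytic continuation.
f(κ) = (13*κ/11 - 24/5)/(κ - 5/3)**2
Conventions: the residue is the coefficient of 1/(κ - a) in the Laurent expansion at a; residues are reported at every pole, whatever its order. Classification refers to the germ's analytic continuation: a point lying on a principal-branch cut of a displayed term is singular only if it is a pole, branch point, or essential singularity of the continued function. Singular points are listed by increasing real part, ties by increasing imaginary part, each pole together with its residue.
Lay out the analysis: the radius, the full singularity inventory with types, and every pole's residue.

Denominator factor (κ - 5/3)^2: pole of order 2 at 5/3, modulus 5/3.
The radius of convergence is the smallest modulus among the singular points: 5/3.
At the order-2 pole 5/3 set g(κ) = (κ - (5/3))^2*f(κ) = 13*κ/11 - 24/5.
Order-2 pole: residue = g'(a); g'(5/3) = 13/11, so the residue is 13/11.

Radius of convergence at 0: 5/3.
At 5/3: a pole of order 2; residue 13/11.


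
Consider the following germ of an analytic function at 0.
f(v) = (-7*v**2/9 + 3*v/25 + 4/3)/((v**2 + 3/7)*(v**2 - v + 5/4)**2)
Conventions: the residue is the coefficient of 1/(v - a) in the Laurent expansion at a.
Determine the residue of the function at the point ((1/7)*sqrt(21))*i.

The residue is (63792904/56116875) - ((7509544/168350625)*sqrt(21))*i.

The factor v**2 + 3/7 splits as (v - a)(v - a') with a = ((1/7)*sqrt(21))*i, a' = -((1/7)*sqrt(21))*i. At the order-1 pole a set g(v) = (v - a)*f(v) = [(-7*v**2/9 + 3*v/25 + 4/3)/(v**2 - v + 5/4)**2] / (v - a').
Simple pole: residue = g(a) at a = ((1/7)*sqrt(21))*i, which is (63792904/56116875) - ((7509544/168350625)*sqrt(21))*i.


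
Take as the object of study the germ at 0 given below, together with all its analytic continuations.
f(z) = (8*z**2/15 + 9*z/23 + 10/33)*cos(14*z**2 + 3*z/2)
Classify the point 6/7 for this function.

The point is a regular point.

There is no denominator, hence no pole anywhere.
The factor cos(14*z**2 + 3*z/2) is entire.
So the germ continues analytically to 6/7.


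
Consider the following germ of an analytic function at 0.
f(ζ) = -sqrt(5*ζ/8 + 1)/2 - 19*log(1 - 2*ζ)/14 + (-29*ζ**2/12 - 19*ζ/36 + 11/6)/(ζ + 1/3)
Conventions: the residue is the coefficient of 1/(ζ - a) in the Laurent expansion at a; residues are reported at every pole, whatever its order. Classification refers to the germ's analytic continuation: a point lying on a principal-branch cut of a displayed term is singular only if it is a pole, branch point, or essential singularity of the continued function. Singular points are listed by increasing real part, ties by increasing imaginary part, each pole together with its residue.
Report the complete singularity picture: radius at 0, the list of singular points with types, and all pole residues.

Radius of convergence at 0: 1/3.
At -8/5: an algebraic (square-root) branch point.
At -1/3: a pole of order 1; residue 47/27.
At 1/2: a logarithmic branch point.

Denominator factor (ζ + 1/3): pole of order 1 at -1/3, modulus 1/3.
Branch term (-19/14)*log(1 - ζ/(1/2)): its argument vanishes at ζ = 1/2, a logarithmic branch point, modulus 1/2.
Branch term (-1/2)*sqrt(1 - ζ/(-8/5)): its argument vanishes at ζ = -8/5, a square-root branch point, modulus 8/5.
The radius of convergence is the smallest modulus among the singular points: 1/3.
The branch terms are analytic at -1/3 and contribute nothing to the residue; only the rational part matters.
At the order-1 pole -1/3 set g(ζ) = (ζ - (-1/3))*(rational part) = -29*ζ**2/12 - 19*ζ/36 + 11/6.
Simple pole: residue = g(a) at a = -1/3, which is 47/27.
List the singular points by increasing real part (a conjugate pair: the negative imaginary part first).


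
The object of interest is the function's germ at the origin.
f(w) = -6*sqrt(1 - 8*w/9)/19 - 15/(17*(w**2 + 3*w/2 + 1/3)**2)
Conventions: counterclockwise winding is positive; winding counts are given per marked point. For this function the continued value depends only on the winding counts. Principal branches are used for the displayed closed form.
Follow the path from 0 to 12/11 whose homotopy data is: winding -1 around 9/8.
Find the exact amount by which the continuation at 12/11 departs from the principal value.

Continued minus principal equals (4/209)*sqrt(33).

The rational part is single-valued and drops out of the difference; each branch term changes only by its own monodromy.
(-6/19)*sqrt(1 - w/(9/8)): winding -1 is odd, the square root flips sign, contributing -2*(-6/19)*sqrt(1 - (12/11)/(9/8)) = -2*(-6/19)*sqrt(1/33) = (4/209)*sqrt(33).
Summing the contributions at w = 12/11 gives (4/209)*sqrt(33).


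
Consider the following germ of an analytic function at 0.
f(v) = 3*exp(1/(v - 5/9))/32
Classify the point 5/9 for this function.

The point is an essential singularity.

The exponent 1/(v - (5/9)) has a pole at 5/9, so exp(1/(v - (5/9))) takes every nonzero value near it: an essential singularity (not a pole of any order).


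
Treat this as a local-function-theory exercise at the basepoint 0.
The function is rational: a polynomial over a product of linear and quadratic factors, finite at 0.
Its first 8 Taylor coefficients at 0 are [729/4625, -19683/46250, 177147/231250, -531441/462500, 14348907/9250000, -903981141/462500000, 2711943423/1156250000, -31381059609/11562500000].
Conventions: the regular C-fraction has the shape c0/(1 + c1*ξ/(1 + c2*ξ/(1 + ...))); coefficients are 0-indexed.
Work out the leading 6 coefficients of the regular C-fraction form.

The regular C-fraction coefficients are [729/4625, 27/10, -9/10, 3/5, -3/20, 9/20].

Taylor coefficients (read off): a_0 = 729/4625, a_1 = -19683/46250, a_2 = 177147/231250, a_3 = -531441/462500, a_4 = 14348907/9250000, a_5 = -903981141/462500000.
c0 = a_0 = 729/4625. Peel one level at a time: if S = 1 + c*ξ/S' with S'(0) = 1, then c is the ξ-coefficient of S and S' = c*ξ/(S - 1).
S_1 = c0/f = 1 + (27/10)*ξ + (243/100)*ξ^2 + ...; c1 = 27/10.
S_2 = c1*ξ/(S_1 - 1) = 1 + (-9/10)*ξ + (27/50)*ξ^2 + ...; c2 = -9/10.
S_3 = c2*ξ/(S_2 - 1) = 1 + (3/5)*ξ + (9/100)*ξ^2 + ...; c3 = 3/5.
S_4 = c3*ξ/(S_3 - 1) = 1 + (-3/20)*ξ + (27/400)*ξ^2 + ...; c4 = -3/20.
S_5 = c4*ξ/(S_4 - 1) = 1 + (9/20)*ξ + ...; c5 = 9/20.


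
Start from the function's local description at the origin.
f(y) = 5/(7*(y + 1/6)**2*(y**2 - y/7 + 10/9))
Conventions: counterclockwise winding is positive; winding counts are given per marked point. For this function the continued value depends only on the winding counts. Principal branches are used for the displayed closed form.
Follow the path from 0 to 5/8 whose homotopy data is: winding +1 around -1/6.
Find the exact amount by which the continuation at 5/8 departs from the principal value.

Continued minus principal equals 0.

The function is rational, hence single-valued: continuing it around any pole returns the same value, so the difference is 0.


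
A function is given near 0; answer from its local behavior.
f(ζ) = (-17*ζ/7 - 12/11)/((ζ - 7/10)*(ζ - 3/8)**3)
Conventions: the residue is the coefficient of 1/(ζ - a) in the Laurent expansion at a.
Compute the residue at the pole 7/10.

At the order-1 pole 7/10 set g(ζ) = (ζ - (7/10))*f(ζ) = (-17*ζ/7 - 12/11)/(ζ - 3/8)**3.
Simple pole: residue = g(a) at a = 7/10, which is -1964800/24167.

The residue is -1964800/24167.


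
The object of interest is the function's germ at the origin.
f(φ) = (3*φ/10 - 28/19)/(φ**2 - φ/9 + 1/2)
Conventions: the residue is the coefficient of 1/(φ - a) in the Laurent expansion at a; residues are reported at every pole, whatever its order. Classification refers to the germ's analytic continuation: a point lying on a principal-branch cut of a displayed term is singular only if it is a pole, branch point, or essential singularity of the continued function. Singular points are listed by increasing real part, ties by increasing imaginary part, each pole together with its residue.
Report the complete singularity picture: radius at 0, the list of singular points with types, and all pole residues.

Radius of convergence at 0: (1/2)*sqrt(2).
At (1/18) - ((1/18)*sqrt(161))*i: a pole of order 1; residue (3/20) - ((4983/61180)*sqrt(161))*i.
At (1/18) + ((1/18)*sqrt(161))*i: a pole of order 1; residue (3/20) + ((4983/61180)*sqrt(161))*i.


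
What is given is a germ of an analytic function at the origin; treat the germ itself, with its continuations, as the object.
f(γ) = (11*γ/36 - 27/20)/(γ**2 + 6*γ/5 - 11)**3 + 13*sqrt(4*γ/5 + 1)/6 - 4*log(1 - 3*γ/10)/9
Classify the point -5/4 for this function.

The point is an algebraic (square-root) branch point.

The term (13/6)*sqrt(1 - γ/(-5/4)) has argument 1 - -5/4/(-5/4) = 0 at -5/4: a square-root (algebraic, two-sheeted) branch point; the remaining terms are analytic or single-valued there.


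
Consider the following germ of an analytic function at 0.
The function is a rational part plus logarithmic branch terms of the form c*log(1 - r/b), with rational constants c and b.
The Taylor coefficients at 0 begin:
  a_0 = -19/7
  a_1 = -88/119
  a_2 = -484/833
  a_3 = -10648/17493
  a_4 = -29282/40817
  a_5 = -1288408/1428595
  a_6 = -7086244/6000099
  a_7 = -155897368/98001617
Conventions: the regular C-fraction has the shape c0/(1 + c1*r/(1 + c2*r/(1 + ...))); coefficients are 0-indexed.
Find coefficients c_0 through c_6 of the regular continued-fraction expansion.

Taylor coefficients (read off): a_0 = -19/7, a_1 = -88/119, a_2 = -484/833, a_3 = -10648/17493, a_4 = -29282/40817, a_5 = -1288408/1428595, a_6 = -7086244/6000099.
c0 = a_0 = -19/7. Peel one level at a time: if S = 1 + c*r/S' with S'(0) = 1, then c is the r-coefficient of S and S' = c*r/(S - 1).
S_1 = c0/f = 1 + (-88/323)*r + (-102124/730303)*r^2 + ...; c1 = -88/323.
S_2 = c1*r/(S_1 - 1) = 1 + (-2321/4522)*r + (-121/588)*r^2 + ...; c2 = -2321/4522.
S_3 = c2*r/(S_2 - 1) = 1 + (-3553/8862)*r + (-6057865/39267522)*r^2 + ...; c3 = -3553/8862.
S_4 = c3*r/(S_3 - 1) = 1 + (-1705/4431)*r + (-121/735)*r^2 + ...; c4 = -1705/4431.
S_5 = c4*r/(S_4 - 1) = 1 + (-2321/5425)*r + (-9012443/58861250)*r^2 + ...; c5 = -2321/5425.
S_6 = c5*r/(S_5 - 1) = 1 + (-3883/10850)*r + ...; c6 = -3883/10850.

The regular C-fraction coefficients are [-19/7, -88/323, -2321/4522, -3553/8862, -1705/4431, -2321/5425, -3883/10850].


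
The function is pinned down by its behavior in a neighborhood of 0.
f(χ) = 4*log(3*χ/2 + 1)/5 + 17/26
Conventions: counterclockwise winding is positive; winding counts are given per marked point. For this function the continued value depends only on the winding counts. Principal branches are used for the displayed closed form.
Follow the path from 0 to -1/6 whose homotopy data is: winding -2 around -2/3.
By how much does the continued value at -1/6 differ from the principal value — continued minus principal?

Continued minus principal equals -(16/5)*pi*i.

The rational part is single-valued and drops out of the difference; each branch term changes only by its own monodromy.
(4/5)*log(1 - χ/(-2/3)): each positive loop around -2/3 adds 2*pi*i to the log, so winding -2 contributes (4/5)*(-2)*2*pi*i = -(16/5)*pi*i.
Summing the contributions at χ = -1/6 gives -(16/5)*pi*i.


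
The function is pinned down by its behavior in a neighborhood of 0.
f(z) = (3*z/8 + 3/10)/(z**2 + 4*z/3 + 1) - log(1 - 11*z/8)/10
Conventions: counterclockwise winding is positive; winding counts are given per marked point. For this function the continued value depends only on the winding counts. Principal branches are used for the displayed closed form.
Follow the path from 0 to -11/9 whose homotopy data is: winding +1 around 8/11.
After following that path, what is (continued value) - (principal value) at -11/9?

Continued minus principal equals -(1/5)*pi*i.

The rational part is single-valued and drops out of the difference; each branch term changes only by its own monodromy.
(-1/10)*log(1 - z/(8/11)): each positive loop around 8/11 adds 2*pi*i to the log, so winding +1 contributes (-1/10)*(1)*2*pi*i = -(1/5)*pi*i.
Summing the contributions at z = -11/9 gives -(1/5)*pi*i.


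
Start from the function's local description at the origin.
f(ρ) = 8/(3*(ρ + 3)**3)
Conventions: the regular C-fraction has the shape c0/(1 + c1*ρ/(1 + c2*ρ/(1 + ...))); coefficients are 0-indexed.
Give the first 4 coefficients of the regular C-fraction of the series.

The regular C-fraction coefficients are [8/81, 1, -1/3, 2/9].

Taylor coefficients (expand at 0): a_0 = 8/81, a_1 = -8/81, a_2 = 16/243, a_3 = -80/2187.
c0 = a_0 = 8/81. Peel one level at a time: if S = 1 + c*ρ/S' with S'(0) = 1, then c is the ρ-coefficient of S and S' = c*ρ/(S - 1).
S_1 = c0/f = 1 + (1)*ρ + (1/3)*ρ^2 + ...; c1 = 1.
S_2 = c1*ρ/(S_1 - 1) = 1 + (-1/3)*ρ + (2/27)*ρ^2 + ...; c2 = -1/3.
S_3 = c2*ρ/(S_2 - 1) = 1 + (2/9)*ρ + ...; c3 = 2/9.


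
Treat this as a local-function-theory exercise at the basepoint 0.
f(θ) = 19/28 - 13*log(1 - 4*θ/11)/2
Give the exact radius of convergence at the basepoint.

The radius of convergence is 11/4.

Branch term (-13/2)*log(1 - θ/(11/4)): its argument vanishes at θ = 11/4, a logarithmic branch point, modulus 11/4.
The radius of convergence is the smallest modulus among the singular points: 11/4.


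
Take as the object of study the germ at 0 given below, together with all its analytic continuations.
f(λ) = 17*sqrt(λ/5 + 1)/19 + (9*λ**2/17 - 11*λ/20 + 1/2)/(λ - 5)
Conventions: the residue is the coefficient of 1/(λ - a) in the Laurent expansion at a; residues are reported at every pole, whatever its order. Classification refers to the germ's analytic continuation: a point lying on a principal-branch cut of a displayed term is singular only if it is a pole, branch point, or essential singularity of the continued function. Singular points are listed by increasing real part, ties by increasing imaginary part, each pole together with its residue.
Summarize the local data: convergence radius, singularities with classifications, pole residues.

Denominator factor (λ - 5): pole of order 1 at 5, modulus 5.
Branch term (17/19)*sqrt(1 - λ/(-5)): its argument vanishes at λ = -5, a square-root branch point, modulus 5.
The radius of convergence is the smallest modulus among the singular points: 5.
The branch term is analytic at 5 and contributes nothing to the residue; only the rational part matters.
At the order-1 pole 5 set g(λ) = (λ - (5))*(rational part) = 9*λ**2/17 - 11*λ/20 + 1/2.
Simple pole: residue = g(a) at a = 5, which is 747/68.
List the singular points by increasing real part (a conjugate pair: the negative imaginary part first).

Radius of convergence at 0: 5.
At -5: an algebraic (square-root) branch point.
At 5: a pole of order 1; residue 747/68.


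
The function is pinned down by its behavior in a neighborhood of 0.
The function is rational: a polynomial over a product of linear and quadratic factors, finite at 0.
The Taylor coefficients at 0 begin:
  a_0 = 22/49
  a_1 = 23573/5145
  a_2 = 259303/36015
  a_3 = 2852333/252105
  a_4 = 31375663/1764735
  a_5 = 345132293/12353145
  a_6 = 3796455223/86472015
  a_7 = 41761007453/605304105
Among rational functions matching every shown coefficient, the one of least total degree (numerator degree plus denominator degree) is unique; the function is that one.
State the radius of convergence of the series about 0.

The radius of convergence is 7/11.

No rational of total degree below 2 reproduces all 8 coefficients; solving the [1/1] Pade equations on them gives f(μ) = (-37*μ/15 - 2/7)/(μ - 7/11), whose expansion matches every shown term.
Denominator factor (μ - 7/11): pole of order 1 at 7/11, modulus 7/11.
The radius of convergence is the smallest modulus among the singular points: 7/11.


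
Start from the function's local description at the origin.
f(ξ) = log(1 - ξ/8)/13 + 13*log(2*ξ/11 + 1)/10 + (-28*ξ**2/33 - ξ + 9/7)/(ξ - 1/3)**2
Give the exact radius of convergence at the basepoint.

The radius of convergence is 1/3.

Denominator factor (ξ - 1/3)^2: pole of order 2 at 1/3, modulus 1/3.
Branch term (1/13)*log(1 - ξ/(8)): its argument vanishes at ξ = 8, a logarithmic branch point, modulus 8.
Branch term (13/10)*log(1 - ξ/(-11/2)): its argument vanishes at ξ = -11/2, a logarithmic branch point, modulus 11/2.
The radius of convergence is the smallest modulus among the singular points: 1/3.


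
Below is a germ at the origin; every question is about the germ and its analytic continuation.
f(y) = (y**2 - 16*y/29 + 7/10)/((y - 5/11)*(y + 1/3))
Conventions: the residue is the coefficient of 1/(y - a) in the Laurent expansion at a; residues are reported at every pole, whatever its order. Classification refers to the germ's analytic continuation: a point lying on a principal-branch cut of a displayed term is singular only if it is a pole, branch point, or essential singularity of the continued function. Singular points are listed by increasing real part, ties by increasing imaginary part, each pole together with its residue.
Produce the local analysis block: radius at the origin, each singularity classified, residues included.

Radius of convergence at 0: 1/3.
At -1/3: a pole of order 1; residue -28567/22620.
At 5/11: a pole of order 1; residue 69039/82940.

Denominator factor (y - 5/11): pole of order 1 at 5/11, modulus 5/11.
Denominator factor (y + 1/3): pole of order 1 at -1/3, modulus 1/3.
The radius of convergence is the smallest modulus among the singular points: 1/3.
At the order-1 pole -1/3 set g(y) = (y - (-1/3))*f(y) = (y**2 - 16*y/29 + 7/10)/(y - 5/11).
Simple pole: residue = g(a) at a = -1/3, which is -28567/22620.
At the order-1 pole 5/11 set g(y) = (y - (5/11))*f(y) = (y**2 - 16*y/29 + 7/10)/(y + 1/3).
Simple pole: residue = g(a) at a = 5/11, which is 69039/82940.
List the singular points by increasing real part (a conjugate pair: the negative imaginary part first).


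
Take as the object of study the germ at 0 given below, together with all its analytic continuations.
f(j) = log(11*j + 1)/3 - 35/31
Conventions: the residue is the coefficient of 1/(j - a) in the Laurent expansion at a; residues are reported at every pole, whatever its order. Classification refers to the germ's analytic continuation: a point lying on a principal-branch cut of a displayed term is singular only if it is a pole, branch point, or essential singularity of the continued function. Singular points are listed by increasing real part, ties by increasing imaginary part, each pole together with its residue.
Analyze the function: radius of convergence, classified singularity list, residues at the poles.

Branch term (1/3)*log(1 - j/(-1/11)): its argument vanishes at j = -1/11, a logarithmic branch point, modulus 1/11.
The radius of convergence is the smallest modulus among the singular points: 1/11.

Radius of convergence at 0: 1/11.
At -1/11: a logarithmic branch point.


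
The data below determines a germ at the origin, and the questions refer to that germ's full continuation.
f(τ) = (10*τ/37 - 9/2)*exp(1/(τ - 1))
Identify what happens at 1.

The point is an essential singularity.

The exponent 1/(τ - (1)) has a pole at 1, so exp(1/(τ - (1))) takes every nonzero value near it: an essential singularity (not a pole of any order).


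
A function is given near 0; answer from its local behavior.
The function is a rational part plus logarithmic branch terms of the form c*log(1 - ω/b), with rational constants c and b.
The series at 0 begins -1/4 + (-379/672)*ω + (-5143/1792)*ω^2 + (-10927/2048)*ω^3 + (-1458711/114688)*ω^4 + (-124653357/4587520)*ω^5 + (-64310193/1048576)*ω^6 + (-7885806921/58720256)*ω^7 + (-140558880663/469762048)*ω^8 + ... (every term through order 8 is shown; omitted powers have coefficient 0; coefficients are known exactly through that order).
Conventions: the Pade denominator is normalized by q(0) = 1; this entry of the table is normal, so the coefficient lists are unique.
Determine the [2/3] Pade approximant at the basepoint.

The Pade approximant has numerator coefficients [-1/4, -5605519207/34003132800, -214653271967/136012531200]; denominator coefficients [1, -646278233/404799200, -5069517279/3238393600, 6708729819/12953574400].


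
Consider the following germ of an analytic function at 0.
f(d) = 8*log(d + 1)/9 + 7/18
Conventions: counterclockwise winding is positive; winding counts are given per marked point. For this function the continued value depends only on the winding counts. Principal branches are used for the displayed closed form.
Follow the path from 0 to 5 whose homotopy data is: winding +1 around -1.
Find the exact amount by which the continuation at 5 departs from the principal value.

The rational part is single-valued and drops out of the difference; each branch term changes only by its own monodromy.
(8/9)*log(1 - d/(-1)): each positive loop around -1 adds 2*pi*i to the log, so winding +1 contributes (8/9)*(1)*2*pi*i = (16/9)*pi*i.
Summing the contributions at d = 5 gives (16/9)*pi*i.

Continued minus principal equals (16/9)*pi*i.


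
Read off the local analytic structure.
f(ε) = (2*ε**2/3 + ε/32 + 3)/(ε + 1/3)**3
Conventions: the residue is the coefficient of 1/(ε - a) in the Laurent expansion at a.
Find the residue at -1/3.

At the order-3 pole -1/3 set g(ε) = (ε - (-1/3))^3*f(ε) = 2*ε**2/3 + ε/32 + 3.
Order-3 pole: residue = g''(a)/2; g''(-1/3) = 4/3, so the residue is 2/3.

The residue is 2/3.


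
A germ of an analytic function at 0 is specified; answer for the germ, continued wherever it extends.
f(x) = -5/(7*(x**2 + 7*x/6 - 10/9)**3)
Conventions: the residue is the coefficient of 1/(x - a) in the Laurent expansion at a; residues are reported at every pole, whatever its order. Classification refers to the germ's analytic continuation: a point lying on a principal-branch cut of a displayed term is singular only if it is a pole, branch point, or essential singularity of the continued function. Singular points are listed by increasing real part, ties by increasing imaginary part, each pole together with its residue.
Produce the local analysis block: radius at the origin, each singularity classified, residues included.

Denominator factor (x**2 + 7*x/6 - 10/9)^3: discriminant 209/36, real irrational roots -7/12 + (1/12)*sqrt(209) and -7/12 - (1/12)*sqrt(209); poles of order 3, moduli -7/12 + (1/12)*sqrt(209) and 7/12 + (1/12)*sqrt(209).
The radius of convergence is the smallest modulus among the singular points: -7/12 + (1/12)*sqrt(209).
The factor x**2 + 7*x/6 - 10/9 splits as (x - a)(x - a') with a = -7/12 - (1/12)*sqrt(209), a' = -7/12 + (1/12)*sqrt(209). At the order-3 pole a set g(x) = (x - a)^3*f(x) = [-5/7] / (x - a')^3.
Order-3 pole: residue = g''(a)/2; g''(-7/12 - (1/12)*sqrt(209)) = (466560/63905303)*sqrt(209), so the residue is (233280/63905303)*sqrt(209).
The factor x**2 + 7*x/6 - 10/9 splits as (x - a)(x - a') with a = -7/12 + (1/12)*sqrt(209), a' = -7/12 - (1/12)*sqrt(209). At the order-3 pole a set g(x) = (x - a)^3*f(x) = [-5/7] / (x - a')^3.
Order-3 pole: residue = g''(a)/2; g''(-7/12 + (1/12)*sqrt(209)) = -(466560/63905303)*sqrt(209), so the residue is -(233280/63905303)*sqrt(209).
List the singular points by increasing real part (a conjugate pair: the negative imaginary part first).

Radius of convergence at 0: -7/12 + (1/12)*sqrt(209).
At -7/12 - (1/12)*sqrt(209): a pole of order 3; residue (233280/63905303)*sqrt(209).
At -7/12 + (1/12)*sqrt(209): a pole of order 3; residue -(233280/63905303)*sqrt(209).


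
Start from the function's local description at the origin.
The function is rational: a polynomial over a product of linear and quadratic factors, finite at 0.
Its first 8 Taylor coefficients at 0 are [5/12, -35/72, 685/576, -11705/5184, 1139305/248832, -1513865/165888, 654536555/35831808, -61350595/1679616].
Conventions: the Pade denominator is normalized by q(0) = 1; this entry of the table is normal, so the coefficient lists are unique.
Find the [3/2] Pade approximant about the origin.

Taylor coefficients needed (read off): a_0 = 5/12, a_1 = -35/72, a_2 = 685/576, a_3 = -11705/5184, a_4 = 1139305/248832, a_5 = -1513865/165888.
Write the denominator as Q(χ) = 1 + q1*χ + q2*χ^2. Requiring Q*f - P = O(χ^6) with deg P <= 3 kills the coefficients of χ^4..χ^5 in Q*f:
  χ^4: a_4 + q1*a_3 + q2*a_2 = 0, i.e. 1139305/248832 + (-11705/5184)*q1 + (685/576)*q2 = 0.
  χ^5: a_5 + q1*a_4 + q2*a_3 = 0, i.e. -1513865/165888 + (1139305/248832)*q1 + (-11705/5184)*q2 = 0.
Solving this linear system: q1 = 424897/286386, q2 = -7101125/6873264.
The numerator is Q*f truncated at degree 3: P0 = a_0 = 5/12; P1 = a_1 + q1*a_0 = 37825/286386; P2 = a_2 + q1*a_1 + q2*a_0 = 5375/143193; P3 = a_3 + q1*a_2 + q2*a_1 = 1250/143193.

The Pade approximant has numerator coefficients [5/12, 37825/286386, 5375/143193, 1250/143193]; denominator coefficients [1, 424897/286386, -7101125/6873264].


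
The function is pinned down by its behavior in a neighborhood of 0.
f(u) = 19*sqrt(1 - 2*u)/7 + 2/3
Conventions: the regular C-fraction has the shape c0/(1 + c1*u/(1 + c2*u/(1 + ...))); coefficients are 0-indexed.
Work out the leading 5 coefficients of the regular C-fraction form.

The regular C-fraction coefficients are [71/21, 57/71, -185/142, -71/370, -299/370].

Taylor coefficients (expand at 0): a_0 = 71/21, a_1 = -19/7, a_2 = -19/14, a_3 = -19/14, a_4 = -95/56.
c0 = a_0 = 71/21. Peel one level at a time: if S = 1 + c*u/S' with S'(0) = 1, then c is the u-coefficient of S and S' = c*u/(S - 1).
S_1 = c0/f = 1 + (57/71)*u + (10545/10082)*u^2 + ...; c1 = 57/71.
S_2 = c1*u/(S_1 - 1) = 1 + (-185/142)*u + (-1/4)*u^2 + ...; c2 = -185/142.
S_3 = c2*u/(S_2 - 1) = 1 + (-71/370)*u + (-21229/136900)*u^2 + ...; c3 = -71/370.
S_4 = c3*u/(S_3 - 1) = 1 + (-299/370)*u + ...; c4 = -299/370.


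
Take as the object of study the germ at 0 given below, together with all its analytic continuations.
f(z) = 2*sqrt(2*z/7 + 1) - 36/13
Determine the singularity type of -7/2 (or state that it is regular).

The point is an algebraic (square-root) branch point.

The term (2)*sqrt(1 - z/(-7/2)) has argument 1 - -7/2/(-7/2) = 0 at -7/2: a square-root (algebraic, two-sheeted) branch point; the remaining terms are analytic or single-valued there.


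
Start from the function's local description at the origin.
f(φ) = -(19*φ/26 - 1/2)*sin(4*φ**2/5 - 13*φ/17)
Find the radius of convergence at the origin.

The radius of convergence is infinite.

The factor -sin(4*φ**2/5 - 13*φ/17) is entire and contributes no finite singular point.
The polynomial part has no poles.
No finite singular points: the Taylor series at 0 converges everywhere.


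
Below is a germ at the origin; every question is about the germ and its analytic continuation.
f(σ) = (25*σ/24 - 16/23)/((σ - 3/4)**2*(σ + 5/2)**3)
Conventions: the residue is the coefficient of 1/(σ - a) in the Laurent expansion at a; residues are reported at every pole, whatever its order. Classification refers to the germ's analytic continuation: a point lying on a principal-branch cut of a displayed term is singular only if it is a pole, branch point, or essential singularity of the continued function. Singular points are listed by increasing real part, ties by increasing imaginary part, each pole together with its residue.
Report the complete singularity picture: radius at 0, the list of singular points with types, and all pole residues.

Radius of convergence at 0: 3/4.
At -5/2: a pole of order 3; residue -55264/1970709.
At 3/4: a pole of order 2; residue 55264/1970709.

Denominator factor (σ - 3/4)^2: pole of order 2 at 3/4, modulus 3/4.
Denominator factor (σ + 5/2)^3: pole of order 3 at -5/2, modulus 5/2.
The radius of convergence is the smallest modulus among the singular points: 3/4.
At the order-3 pole -5/2 set g(σ) = (σ - (-5/2))^3*f(σ) = (25*σ/24 - 16/23)/(σ - 3/4)**2.
Order-3 pole: residue = g''(a)/2; g''(-5/2) = -110528/1970709, so the residue is -55264/1970709.
At the order-2 pole 3/4 set g(σ) = (σ - (3/4))^2*f(σ) = (25*σ/24 - 16/23)/(σ + 5/2)**3.
Order-2 pole: residue = g'(a); g'(3/4) = 55264/1970709, so the residue is 55264/1970709.
List the singular points by increasing real part (a conjugate pair: the negative imaginary part first).


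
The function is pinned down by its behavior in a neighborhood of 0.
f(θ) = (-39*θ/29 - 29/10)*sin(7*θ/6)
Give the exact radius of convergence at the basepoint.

The radius of convergence is infinite.

The factor sin(7*θ/6) is entire and contributes no finite singular point.
The polynomial part has no poles.
No finite singular points: the Taylor series at 0 converges everywhere.


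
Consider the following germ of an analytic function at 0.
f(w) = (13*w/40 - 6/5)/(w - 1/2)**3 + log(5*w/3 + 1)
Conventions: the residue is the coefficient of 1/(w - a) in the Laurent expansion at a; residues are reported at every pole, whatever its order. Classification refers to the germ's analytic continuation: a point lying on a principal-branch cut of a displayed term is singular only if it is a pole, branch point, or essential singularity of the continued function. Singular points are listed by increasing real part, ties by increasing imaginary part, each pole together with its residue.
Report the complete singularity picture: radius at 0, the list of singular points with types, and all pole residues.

Denominator factor (w - 1/2)^3: pole of order 3 at 1/2, modulus 1/2.
Branch term (1)*log(1 - w/(-3/5)): its argument vanishes at w = -3/5, a logarithmic branch point, modulus 3/5.
The radius of convergence is the smallest modulus among the singular points: 1/2.
The branch term is analytic at 1/2 and contributes nothing to the residue; only the rational part matters.
At the order-3 pole 1/2 set g(w) = (w - (1/2))^3*(rational part) = 13*w/40 - 6/5.
Order-3 pole: residue = g''(a)/2; g''(1/2) = 0, so the residue is 0.
List the singular points by increasing real part (a conjugate pair: the negative imaginary part first).

Radius of convergence at 0: 1/2.
At -3/5: a logarithmic branch point.
At 1/2: a pole of order 3; residue 0.


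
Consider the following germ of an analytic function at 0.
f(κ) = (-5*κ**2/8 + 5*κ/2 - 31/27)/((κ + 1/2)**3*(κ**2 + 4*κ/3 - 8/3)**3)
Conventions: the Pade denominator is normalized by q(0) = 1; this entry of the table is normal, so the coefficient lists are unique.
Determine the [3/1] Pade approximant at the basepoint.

The Pade approximant has numerator coefficients [31/64, -7166311/4108800, 4924989/1369600, -3658817/684800]; denominator coefficients [1, 197519/64200].

Taylor coefficients needed (expand at 0): a_0 = 31/64, a_1 = -207/64, a_2 = 867/64, a_3 = -24075/512, a_4 = 592557/4096.
Write the denominator as Q(κ) = 1 + q1*κ. Requiring Q*f - P = O(κ^5) with deg P <= 3 kills the coefficients of κ^4..κ^4 in Q*f:
  κ^4: a_4 + q1*a_3 = 0, i.e. 592557/4096 + (-24075/512)*q1 = 0.
Solving this linear system: q1 = 197519/64200.
The numerator is Q*f truncated at degree 3: P0 = a_0 = 31/64; P1 = a_1 + q1*a_0 = -7166311/4108800; P2 = a_2 + q1*a_1 = 4924989/1369600; P3 = a_3 + q1*a_2 = -3658817/684800.


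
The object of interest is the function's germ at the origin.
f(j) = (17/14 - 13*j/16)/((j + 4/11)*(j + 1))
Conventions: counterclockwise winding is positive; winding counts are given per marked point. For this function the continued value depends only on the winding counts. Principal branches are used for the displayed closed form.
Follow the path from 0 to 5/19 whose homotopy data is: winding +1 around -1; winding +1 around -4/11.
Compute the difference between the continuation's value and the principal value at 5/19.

Continued minus principal equals 0.

The function is rational, hence single-valued: continuing it around any pole returns the same value, so the difference is 0.


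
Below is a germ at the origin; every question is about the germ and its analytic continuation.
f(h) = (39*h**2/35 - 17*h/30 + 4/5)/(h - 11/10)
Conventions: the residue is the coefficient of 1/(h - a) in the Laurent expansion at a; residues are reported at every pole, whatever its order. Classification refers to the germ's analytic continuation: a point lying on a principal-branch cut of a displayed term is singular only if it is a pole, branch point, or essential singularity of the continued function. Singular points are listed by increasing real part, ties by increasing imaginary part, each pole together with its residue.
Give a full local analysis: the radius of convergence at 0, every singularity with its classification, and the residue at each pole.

Radius of convergence at 0: 11/10.
At 11/10: a pole of order 1; residue 4003/2625.

Denominator factor (h - 11/10): pole of order 1 at 11/10, modulus 11/10.
The radius of convergence is the smallest modulus among the singular points: 11/10.
At the order-1 pole 11/10 set g(h) = (h - (11/10))*f(h) = 39*h**2/35 - 17*h/30 + 4/5.
Simple pole: residue = g(a) at a = 11/10, which is 4003/2625.


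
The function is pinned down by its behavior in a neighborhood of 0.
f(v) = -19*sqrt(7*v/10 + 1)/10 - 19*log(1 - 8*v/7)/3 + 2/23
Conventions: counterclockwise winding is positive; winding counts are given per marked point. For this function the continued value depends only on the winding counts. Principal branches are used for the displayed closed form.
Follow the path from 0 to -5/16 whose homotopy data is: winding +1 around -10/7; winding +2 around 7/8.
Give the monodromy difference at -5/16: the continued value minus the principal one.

Continued minus principal equals ((19/8)*sqrt(2)) - ((76/3)*pi)*i.

The rational part is single-valued and drops out of the difference; each branch term changes only by its own monodromy.
(-19/3)*log(1 - v/(7/8)): each positive loop around 7/8 adds 2*pi*i to the log, so winding +2 contributes (-19/3)*(2)*2*pi*i = -(76/3)*pi*i.
(-19/10)*sqrt(1 - v/(-10/7)): winding +1 is odd, the square root flips sign, contributing -2*(-19/10)*sqrt(1 - (-5/16)/(-10/7)) = -2*(-19/10)*sqrt(25/32) = (19/8)*sqrt(2).
Summing the contributions at v = -5/16 gives ((19/8)*sqrt(2)) - ((76/3)*pi)*i.


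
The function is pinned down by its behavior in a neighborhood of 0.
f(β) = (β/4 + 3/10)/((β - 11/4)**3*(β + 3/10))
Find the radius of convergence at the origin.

The radius of convergence is 3/10.

Denominator factor (β + 3/10): pole of order 1 at -3/10, modulus 3/10.
Denominator factor (β - 11/4)^3: pole of order 3 at 11/4, modulus 11/4.
The radius of convergence is the smallest modulus among the singular points: 3/10.


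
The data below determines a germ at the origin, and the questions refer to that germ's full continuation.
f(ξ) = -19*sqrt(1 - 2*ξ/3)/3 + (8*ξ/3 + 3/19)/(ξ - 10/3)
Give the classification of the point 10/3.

The point is a pole of order 1.

The denominator factor ξ - 10/3 vanishes at 10/3 and appears to the power 1; the numerator there equals 1547/171, nonzero, and no other factor vanishes.
The branch terms are analytic at this point.
Hence a pole whose order is the multiplicity, 1.


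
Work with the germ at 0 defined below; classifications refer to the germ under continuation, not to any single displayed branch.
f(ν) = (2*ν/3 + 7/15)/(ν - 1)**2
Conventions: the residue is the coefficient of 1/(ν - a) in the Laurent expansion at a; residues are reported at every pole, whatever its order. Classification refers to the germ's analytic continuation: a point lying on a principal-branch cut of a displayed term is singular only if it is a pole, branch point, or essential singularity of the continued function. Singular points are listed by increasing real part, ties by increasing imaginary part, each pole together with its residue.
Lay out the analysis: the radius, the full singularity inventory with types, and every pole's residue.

Denominator factor (ν - 1)^2: pole of order 2 at 1, modulus 1.
The radius of convergence is the smallest modulus among the singular points: 1.
At the order-2 pole 1 set g(ν) = (ν - (1))^2*f(ν) = 2*ν/3 + 7/15.
Order-2 pole: residue = g'(a); g'(1) = 2/3, so the residue is 2/3.

Radius of convergence at 0: 1.
At 1: a pole of order 2; residue 2/3.


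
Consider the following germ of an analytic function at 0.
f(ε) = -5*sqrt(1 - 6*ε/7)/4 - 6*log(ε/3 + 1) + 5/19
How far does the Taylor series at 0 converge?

The radius of convergence is 7/6.

Branch term (-5/4)*sqrt(1 - ε/(7/6)): its argument vanishes at ε = 7/6, a square-root branch point, modulus 7/6.
Branch term (-6)*log(1 - ε/(-3)): its argument vanishes at ε = -3, a logarithmic branch point, modulus 3.
The radius of convergence is the smallest modulus among the singular points: 7/6.


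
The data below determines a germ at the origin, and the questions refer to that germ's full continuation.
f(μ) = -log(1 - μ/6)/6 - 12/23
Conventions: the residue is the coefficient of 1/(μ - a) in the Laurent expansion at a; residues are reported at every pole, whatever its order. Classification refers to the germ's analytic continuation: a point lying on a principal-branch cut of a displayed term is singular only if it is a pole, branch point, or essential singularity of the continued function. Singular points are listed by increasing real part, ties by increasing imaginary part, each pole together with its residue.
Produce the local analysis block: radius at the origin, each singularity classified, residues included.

Radius of convergence at 0: 6.
At 6: a logarithmic branch point.

Branch term (-1/6)*log(1 - μ/(6)): its argument vanishes at μ = 6, a logarithmic branch point, modulus 6.
The radius of convergence is the smallest modulus among the singular points: 6.


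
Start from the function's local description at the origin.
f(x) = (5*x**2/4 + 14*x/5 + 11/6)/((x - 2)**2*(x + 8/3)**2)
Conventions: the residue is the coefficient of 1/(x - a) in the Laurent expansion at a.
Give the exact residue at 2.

The residue is 1557/13720.

At the order-2 pole 2 set g(x) = (x - (2))^2*f(x) = (5*x**2/4 + 14*x/5 + 11/6)/(x + 8/3)**2.
Order-2 pole: residue = g'(a); g'(2) = 1557/13720, so the residue is 1557/13720.


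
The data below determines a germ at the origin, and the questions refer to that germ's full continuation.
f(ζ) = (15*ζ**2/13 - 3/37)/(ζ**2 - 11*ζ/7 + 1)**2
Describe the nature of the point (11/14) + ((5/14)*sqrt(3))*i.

The point is a pole of order 2.

The denominator factor ζ**2 - 11*ζ/7 + 1 vanishes at (11/14) + ((5/14)*sqrt(3))*i and appears to the power 2; the numerator there equals (8943/47138) + ((825/1274)*sqrt(3))*i, nonzero, and no other factor vanishes.
Hence a pole whose order is the multiplicity, 2.


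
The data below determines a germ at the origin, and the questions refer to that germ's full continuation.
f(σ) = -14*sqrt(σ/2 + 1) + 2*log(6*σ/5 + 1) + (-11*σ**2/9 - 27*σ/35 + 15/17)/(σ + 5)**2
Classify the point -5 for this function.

The point is a pole of order 2.

The denominator factor σ + 5 vanishes at -5 and appears to the power 2; the numerator there equals -27649/1071, nonzero, and no other factor vanishes.
The branch terms are analytic at this point.
Hence a pole whose order is the multiplicity, 2.
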